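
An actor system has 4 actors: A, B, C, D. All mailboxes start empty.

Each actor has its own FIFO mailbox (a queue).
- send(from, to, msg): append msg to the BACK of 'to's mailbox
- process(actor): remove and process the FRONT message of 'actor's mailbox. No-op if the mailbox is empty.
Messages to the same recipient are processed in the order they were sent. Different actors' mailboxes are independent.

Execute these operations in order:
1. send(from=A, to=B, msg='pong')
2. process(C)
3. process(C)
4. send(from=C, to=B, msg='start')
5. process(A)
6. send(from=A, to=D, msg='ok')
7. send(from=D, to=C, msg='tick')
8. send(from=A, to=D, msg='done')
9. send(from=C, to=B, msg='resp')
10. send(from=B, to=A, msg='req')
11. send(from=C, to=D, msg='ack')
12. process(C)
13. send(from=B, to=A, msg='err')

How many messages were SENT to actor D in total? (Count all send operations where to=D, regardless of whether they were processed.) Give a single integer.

After 1 (send(from=A, to=B, msg='pong')): A:[] B:[pong] C:[] D:[]
After 2 (process(C)): A:[] B:[pong] C:[] D:[]
After 3 (process(C)): A:[] B:[pong] C:[] D:[]
After 4 (send(from=C, to=B, msg='start')): A:[] B:[pong,start] C:[] D:[]
After 5 (process(A)): A:[] B:[pong,start] C:[] D:[]
After 6 (send(from=A, to=D, msg='ok')): A:[] B:[pong,start] C:[] D:[ok]
After 7 (send(from=D, to=C, msg='tick')): A:[] B:[pong,start] C:[tick] D:[ok]
After 8 (send(from=A, to=D, msg='done')): A:[] B:[pong,start] C:[tick] D:[ok,done]
After 9 (send(from=C, to=B, msg='resp')): A:[] B:[pong,start,resp] C:[tick] D:[ok,done]
After 10 (send(from=B, to=A, msg='req')): A:[req] B:[pong,start,resp] C:[tick] D:[ok,done]
After 11 (send(from=C, to=D, msg='ack')): A:[req] B:[pong,start,resp] C:[tick] D:[ok,done,ack]
After 12 (process(C)): A:[req] B:[pong,start,resp] C:[] D:[ok,done,ack]
After 13 (send(from=B, to=A, msg='err')): A:[req,err] B:[pong,start,resp] C:[] D:[ok,done,ack]

Answer: 3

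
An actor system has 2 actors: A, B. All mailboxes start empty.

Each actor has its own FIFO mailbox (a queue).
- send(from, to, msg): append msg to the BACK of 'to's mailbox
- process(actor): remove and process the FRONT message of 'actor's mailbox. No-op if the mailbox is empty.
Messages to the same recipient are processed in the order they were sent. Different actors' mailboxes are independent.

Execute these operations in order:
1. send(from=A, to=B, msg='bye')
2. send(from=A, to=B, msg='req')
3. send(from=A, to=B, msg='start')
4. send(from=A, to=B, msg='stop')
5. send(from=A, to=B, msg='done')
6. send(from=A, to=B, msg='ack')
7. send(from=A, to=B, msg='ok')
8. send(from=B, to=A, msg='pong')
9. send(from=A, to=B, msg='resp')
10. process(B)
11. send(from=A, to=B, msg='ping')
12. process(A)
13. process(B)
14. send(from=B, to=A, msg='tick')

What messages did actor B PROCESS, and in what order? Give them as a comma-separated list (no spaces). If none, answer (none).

Answer: bye,req

Derivation:
After 1 (send(from=A, to=B, msg='bye')): A:[] B:[bye]
After 2 (send(from=A, to=B, msg='req')): A:[] B:[bye,req]
After 3 (send(from=A, to=B, msg='start')): A:[] B:[bye,req,start]
After 4 (send(from=A, to=B, msg='stop')): A:[] B:[bye,req,start,stop]
After 5 (send(from=A, to=B, msg='done')): A:[] B:[bye,req,start,stop,done]
After 6 (send(from=A, to=B, msg='ack')): A:[] B:[bye,req,start,stop,done,ack]
After 7 (send(from=A, to=B, msg='ok')): A:[] B:[bye,req,start,stop,done,ack,ok]
After 8 (send(from=B, to=A, msg='pong')): A:[pong] B:[bye,req,start,stop,done,ack,ok]
After 9 (send(from=A, to=B, msg='resp')): A:[pong] B:[bye,req,start,stop,done,ack,ok,resp]
After 10 (process(B)): A:[pong] B:[req,start,stop,done,ack,ok,resp]
After 11 (send(from=A, to=B, msg='ping')): A:[pong] B:[req,start,stop,done,ack,ok,resp,ping]
After 12 (process(A)): A:[] B:[req,start,stop,done,ack,ok,resp,ping]
After 13 (process(B)): A:[] B:[start,stop,done,ack,ok,resp,ping]
After 14 (send(from=B, to=A, msg='tick')): A:[tick] B:[start,stop,done,ack,ok,resp,ping]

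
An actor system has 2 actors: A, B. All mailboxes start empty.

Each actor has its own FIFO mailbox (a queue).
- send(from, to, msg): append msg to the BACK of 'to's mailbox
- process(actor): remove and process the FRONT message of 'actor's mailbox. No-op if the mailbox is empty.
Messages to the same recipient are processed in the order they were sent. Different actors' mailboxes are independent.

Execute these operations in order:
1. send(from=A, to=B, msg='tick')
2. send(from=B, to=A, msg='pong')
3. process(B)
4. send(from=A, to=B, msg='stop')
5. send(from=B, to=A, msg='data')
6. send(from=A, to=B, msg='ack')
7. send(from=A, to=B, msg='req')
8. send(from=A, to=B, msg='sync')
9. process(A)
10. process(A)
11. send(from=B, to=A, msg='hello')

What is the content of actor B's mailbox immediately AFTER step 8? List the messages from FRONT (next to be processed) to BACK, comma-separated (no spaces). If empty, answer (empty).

After 1 (send(from=A, to=B, msg='tick')): A:[] B:[tick]
After 2 (send(from=B, to=A, msg='pong')): A:[pong] B:[tick]
After 3 (process(B)): A:[pong] B:[]
After 4 (send(from=A, to=B, msg='stop')): A:[pong] B:[stop]
After 5 (send(from=B, to=A, msg='data')): A:[pong,data] B:[stop]
After 6 (send(from=A, to=B, msg='ack')): A:[pong,data] B:[stop,ack]
After 7 (send(from=A, to=B, msg='req')): A:[pong,data] B:[stop,ack,req]
After 8 (send(from=A, to=B, msg='sync')): A:[pong,data] B:[stop,ack,req,sync]

stop,ack,req,sync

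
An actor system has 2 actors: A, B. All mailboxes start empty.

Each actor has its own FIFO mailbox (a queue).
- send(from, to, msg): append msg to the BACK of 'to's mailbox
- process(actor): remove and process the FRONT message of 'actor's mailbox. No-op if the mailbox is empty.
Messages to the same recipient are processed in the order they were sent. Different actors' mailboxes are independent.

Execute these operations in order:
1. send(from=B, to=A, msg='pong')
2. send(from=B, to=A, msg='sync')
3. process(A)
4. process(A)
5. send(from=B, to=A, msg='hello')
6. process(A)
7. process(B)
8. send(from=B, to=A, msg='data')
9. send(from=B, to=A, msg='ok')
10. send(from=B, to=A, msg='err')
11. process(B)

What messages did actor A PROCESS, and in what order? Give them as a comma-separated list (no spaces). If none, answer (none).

Answer: pong,sync,hello

Derivation:
After 1 (send(from=B, to=A, msg='pong')): A:[pong] B:[]
After 2 (send(from=B, to=A, msg='sync')): A:[pong,sync] B:[]
After 3 (process(A)): A:[sync] B:[]
After 4 (process(A)): A:[] B:[]
After 5 (send(from=B, to=A, msg='hello')): A:[hello] B:[]
After 6 (process(A)): A:[] B:[]
After 7 (process(B)): A:[] B:[]
After 8 (send(from=B, to=A, msg='data')): A:[data] B:[]
After 9 (send(from=B, to=A, msg='ok')): A:[data,ok] B:[]
After 10 (send(from=B, to=A, msg='err')): A:[data,ok,err] B:[]
After 11 (process(B)): A:[data,ok,err] B:[]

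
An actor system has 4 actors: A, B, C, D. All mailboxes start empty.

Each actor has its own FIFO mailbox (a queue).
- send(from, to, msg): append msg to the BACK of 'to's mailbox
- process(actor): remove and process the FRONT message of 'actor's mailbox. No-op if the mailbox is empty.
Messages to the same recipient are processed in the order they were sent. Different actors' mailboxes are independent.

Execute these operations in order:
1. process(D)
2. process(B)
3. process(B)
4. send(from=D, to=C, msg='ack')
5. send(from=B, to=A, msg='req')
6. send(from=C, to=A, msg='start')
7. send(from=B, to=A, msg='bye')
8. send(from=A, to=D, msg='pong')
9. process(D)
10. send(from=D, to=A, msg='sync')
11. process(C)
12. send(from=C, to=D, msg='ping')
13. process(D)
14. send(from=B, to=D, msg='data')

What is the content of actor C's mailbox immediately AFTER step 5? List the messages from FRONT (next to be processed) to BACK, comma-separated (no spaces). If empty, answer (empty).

After 1 (process(D)): A:[] B:[] C:[] D:[]
After 2 (process(B)): A:[] B:[] C:[] D:[]
After 3 (process(B)): A:[] B:[] C:[] D:[]
After 4 (send(from=D, to=C, msg='ack')): A:[] B:[] C:[ack] D:[]
After 5 (send(from=B, to=A, msg='req')): A:[req] B:[] C:[ack] D:[]

ack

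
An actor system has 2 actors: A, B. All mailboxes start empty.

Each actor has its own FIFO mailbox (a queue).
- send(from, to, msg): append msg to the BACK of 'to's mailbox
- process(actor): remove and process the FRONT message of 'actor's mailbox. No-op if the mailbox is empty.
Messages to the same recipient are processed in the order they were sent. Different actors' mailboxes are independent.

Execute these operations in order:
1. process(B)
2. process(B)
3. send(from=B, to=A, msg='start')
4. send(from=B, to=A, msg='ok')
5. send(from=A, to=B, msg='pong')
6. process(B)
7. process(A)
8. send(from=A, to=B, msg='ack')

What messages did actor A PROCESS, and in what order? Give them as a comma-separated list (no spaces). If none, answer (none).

Answer: start

Derivation:
After 1 (process(B)): A:[] B:[]
After 2 (process(B)): A:[] B:[]
After 3 (send(from=B, to=A, msg='start')): A:[start] B:[]
After 4 (send(from=B, to=A, msg='ok')): A:[start,ok] B:[]
After 5 (send(from=A, to=B, msg='pong')): A:[start,ok] B:[pong]
After 6 (process(B)): A:[start,ok] B:[]
After 7 (process(A)): A:[ok] B:[]
After 8 (send(from=A, to=B, msg='ack')): A:[ok] B:[ack]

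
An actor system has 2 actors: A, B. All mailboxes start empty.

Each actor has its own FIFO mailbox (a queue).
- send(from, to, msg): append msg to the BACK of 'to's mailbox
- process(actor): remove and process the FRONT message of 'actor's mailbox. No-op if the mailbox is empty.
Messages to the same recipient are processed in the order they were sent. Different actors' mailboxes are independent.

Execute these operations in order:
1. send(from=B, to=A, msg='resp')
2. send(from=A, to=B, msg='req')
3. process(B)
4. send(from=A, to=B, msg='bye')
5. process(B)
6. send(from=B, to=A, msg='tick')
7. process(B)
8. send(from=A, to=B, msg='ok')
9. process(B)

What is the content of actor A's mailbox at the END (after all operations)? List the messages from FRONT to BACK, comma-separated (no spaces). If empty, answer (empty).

Answer: resp,tick

Derivation:
After 1 (send(from=B, to=A, msg='resp')): A:[resp] B:[]
After 2 (send(from=A, to=B, msg='req')): A:[resp] B:[req]
After 3 (process(B)): A:[resp] B:[]
After 4 (send(from=A, to=B, msg='bye')): A:[resp] B:[bye]
After 5 (process(B)): A:[resp] B:[]
After 6 (send(from=B, to=A, msg='tick')): A:[resp,tick] B:[]
After 7 (process(B)): A:[resp,tick] B:[]
After 8 (send(from=A, to=B, msg='ok')): A:[resp,tick] B:[ok]
After 9 (process(B)): A:[resp,tick] B:[]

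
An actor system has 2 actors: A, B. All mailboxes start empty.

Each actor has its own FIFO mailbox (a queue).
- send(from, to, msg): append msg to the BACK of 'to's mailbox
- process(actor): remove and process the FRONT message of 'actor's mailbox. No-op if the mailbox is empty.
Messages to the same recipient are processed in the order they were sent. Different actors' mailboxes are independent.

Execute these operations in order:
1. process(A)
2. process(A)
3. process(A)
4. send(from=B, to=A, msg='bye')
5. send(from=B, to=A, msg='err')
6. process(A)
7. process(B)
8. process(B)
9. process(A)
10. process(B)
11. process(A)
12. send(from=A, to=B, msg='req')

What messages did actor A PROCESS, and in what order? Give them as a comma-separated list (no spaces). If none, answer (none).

After 1 (process(A)): A:[] B:[]
After 2 (process(A)): A:[] B:[]
After 3 (process(A)): A:[] B:[]
After 4 (send(from=B, to=A, msg='bye')): A:[bye] B:[]
After 5 (send(from=B, to=A, msg='err')): A:[bye,err] B:[]
After 6 (process(A)): A:[err] B:[]
After 7 (process(B)): A:[err] B:[]
After 8 (process(B)): A:[err] B:[]
After 9 (process(A)): A:[] B:[]
After 10 (process(B)): A:[] B:[]
After 11 (process(A)): A:[] B:[]
After 12 (send(from=A, to=B, msg='req')): A:[] B:[req]

Answer: bye,err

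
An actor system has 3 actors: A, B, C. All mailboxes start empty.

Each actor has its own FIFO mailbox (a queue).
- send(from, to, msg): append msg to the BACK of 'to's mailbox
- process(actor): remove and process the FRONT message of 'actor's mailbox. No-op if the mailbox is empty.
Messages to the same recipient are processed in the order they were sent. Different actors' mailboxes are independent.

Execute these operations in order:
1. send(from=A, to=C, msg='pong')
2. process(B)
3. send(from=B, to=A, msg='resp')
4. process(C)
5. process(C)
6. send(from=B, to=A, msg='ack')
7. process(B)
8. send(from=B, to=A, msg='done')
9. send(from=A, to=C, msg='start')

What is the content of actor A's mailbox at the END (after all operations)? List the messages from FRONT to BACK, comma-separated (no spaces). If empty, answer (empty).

After 1 (send(from=A, to=C, msg='pong')): A:[] B:[] C:[pong]
After 2 (process(B)): A:[] B:[] C:[pong]
After 3 (send(from=B, to=A, msg='resp')): A:[resp] B:[] C:[pong]
After 4 (process(C)): A:[resp] B:[] C:[]
After 5 (process(C)): A:[resp] B:[] C:[]
After 6 (send(from=B, to=A, msg='ack')): A:[resp,ack] B:[] C:[]
After 7 (process(B)): A:[resp,ack] B:[] C:[]
After 8 (send(from=B, to=A, msg='done')): A:[resp,ack,done] B:[] C:[]
After 9 (send(from=A, to=C, msg='start')): A:[resp,ack,done] B:[] C:[start]

Answer: resp,ack,done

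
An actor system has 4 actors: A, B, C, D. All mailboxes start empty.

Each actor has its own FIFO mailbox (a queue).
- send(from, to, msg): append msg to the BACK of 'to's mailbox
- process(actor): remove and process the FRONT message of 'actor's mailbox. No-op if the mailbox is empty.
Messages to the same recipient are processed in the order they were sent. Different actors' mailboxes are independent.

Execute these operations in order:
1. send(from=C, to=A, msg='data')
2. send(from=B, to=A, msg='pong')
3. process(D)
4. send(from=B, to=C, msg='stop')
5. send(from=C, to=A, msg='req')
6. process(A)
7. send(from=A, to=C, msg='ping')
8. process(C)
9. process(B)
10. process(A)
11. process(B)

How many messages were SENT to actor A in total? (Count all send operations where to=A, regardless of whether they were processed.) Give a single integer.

Answer: 3

Derivation:
After 1 (send(from=C, to=A, msg='data')): A:[data] B:[] C:[] D:[]
After 2 (send(from=B, to=A, msg='pong')): A:[data,pong] B:[] C:[] D:[]
After 3 (process(D)): A:[data,pong] B:[] C:[] D:[]
After 4 (send(from=B, to=C, msg='stop')): A:[data,pong] B:[] C:[stop] D:[]
After 5 (send(from=C, to=A, msg='req')): A:[data,pong,req] B:[] C:[stop] D:[]
After 6 (process(A)): A:[pong,req] B:[] C:[stop] D:[]
After 7 (send(from=A, to=C, msg='ping')): A:[pong,req] B:[] C:[stop,ping] D:[]
After 8 (process(C)): A:[pong,req] B:[] C:[ping] D:[]
After 9 (process(B)): A:[pong,req] B:[] C:[ping] D:[]
After 10 (process(A)): A:[req] B:[] C:[ping] D:[]
After 11 (process(B)): A:[req] B:[] C:[ping] D:[]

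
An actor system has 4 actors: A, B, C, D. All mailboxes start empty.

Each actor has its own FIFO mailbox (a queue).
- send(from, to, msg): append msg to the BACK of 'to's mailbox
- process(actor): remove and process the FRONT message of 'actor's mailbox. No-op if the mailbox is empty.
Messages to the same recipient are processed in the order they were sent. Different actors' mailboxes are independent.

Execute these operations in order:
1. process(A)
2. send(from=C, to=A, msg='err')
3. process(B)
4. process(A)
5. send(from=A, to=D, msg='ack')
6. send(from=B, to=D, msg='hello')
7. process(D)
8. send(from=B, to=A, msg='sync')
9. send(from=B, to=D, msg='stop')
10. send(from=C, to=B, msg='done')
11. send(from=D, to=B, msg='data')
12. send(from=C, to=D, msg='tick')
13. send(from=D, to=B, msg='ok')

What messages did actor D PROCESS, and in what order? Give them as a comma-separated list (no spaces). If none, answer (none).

After 1 (process(A)): A:[] B:[] C:[] D:[]
After 2 (send(from=C, to=A, msg='err')): A:[err] B:[] C:[] D:[]
After 3 (process(B)): A:[err] B:[] C:[] D:[]
After 4 (process(A)): A:[] B:[] C:[] D:[]
After 5 (send(from=A, to=D, msg='ack')): A:[] B:[] C:[] D:[ack]
After 6 (send(from=B, to=D, msg='hello')): A:[] B:[] C:[] D:[ack,hello]
After 7 (process(D)): A:[] B:[] C:[] D:[hello]
After 8 (send(from=B, to=A, msg='sync')): A:[sync] B:[] C:[] D:[hello]
After 9 (send(from=B, to=D, msg='stop')): A:[sync] B:[] C:[] D:[hello,stop]
After 10 (send(from=C, to=B, msg='done')): A:[sync] B:[done] C:[] D:[hello,stop]
After 11 (send(from=D, to=B, msg='data')): A:[sync] B:[done,data] C:[] D:[hello,stop]
After 12 (send(from=C, to=D, msg='tick')): A:[sync] B:[done,data] C:[] D:[hello,stop,tick]
After 13 (send(from=D, to=B, msg='ok')): A:[sync] B:[done,data,ok] C:[] D:[hello,stop,tick]

Answer: ack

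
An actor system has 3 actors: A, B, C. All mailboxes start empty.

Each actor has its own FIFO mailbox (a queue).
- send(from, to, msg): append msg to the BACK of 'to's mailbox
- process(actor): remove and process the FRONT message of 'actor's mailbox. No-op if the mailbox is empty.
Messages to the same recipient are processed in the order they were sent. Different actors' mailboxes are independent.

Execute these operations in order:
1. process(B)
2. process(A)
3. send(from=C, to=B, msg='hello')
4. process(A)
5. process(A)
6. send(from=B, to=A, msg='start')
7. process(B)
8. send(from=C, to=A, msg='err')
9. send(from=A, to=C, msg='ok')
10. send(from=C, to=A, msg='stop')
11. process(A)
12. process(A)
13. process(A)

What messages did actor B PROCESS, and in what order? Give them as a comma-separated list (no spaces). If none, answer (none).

Answer: hello

Derivation:
After 1 (process(B)): A:[] B:[] C:[]
After 2 (process(A)): A:[] B:[] C:[]
After 3 (send(from=C, to=B, msg='hello')): A:[] B:[hello] C:[]
After 4 (process(A)): A:[] B:[hello] C:[]
After 5 (process(A)): A:[] B:[hello] C:[]
After 6 (send(from=B, to=A, msg='start')): A:[start] B:[hello] C:[]
After 7 (process(B)): A:[start] B:[] C:[]
After 8 (send(from=C, to=A, msg='err')): A:[start,err] B:[] C:[]
After 9 (send(from=A, to=C, msg='ok')): A:[start,err] B:[] C:[ok]
After 10 (send(from=C, to=A, msg='stop')): A:[start,err,stop] B:[] C:[ok]
After 11 (process(A)): A:[err,stop] B:[] C:[ok]
After 12 (process(A)): A:[stop] B:[] C:[ok]
After 13 (process(A)): A:[] B:[] C:[ok]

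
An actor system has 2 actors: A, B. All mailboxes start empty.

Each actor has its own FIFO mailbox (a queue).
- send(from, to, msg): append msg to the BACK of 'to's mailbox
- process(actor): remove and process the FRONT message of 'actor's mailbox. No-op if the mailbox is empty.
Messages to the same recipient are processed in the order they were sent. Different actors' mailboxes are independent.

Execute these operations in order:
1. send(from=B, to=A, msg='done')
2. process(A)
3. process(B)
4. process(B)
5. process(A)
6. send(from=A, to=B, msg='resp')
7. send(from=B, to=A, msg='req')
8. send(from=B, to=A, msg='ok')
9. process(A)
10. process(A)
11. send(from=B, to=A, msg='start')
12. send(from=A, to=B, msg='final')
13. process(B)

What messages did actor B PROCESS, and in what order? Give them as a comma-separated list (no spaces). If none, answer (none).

After 1 (send(from=B, to=A, msg='done')): A:[done] B:[]
After 2 (process(A)): A:[] B:[]
After 3 (process(B)): A:[] B:[]
After 4 (process(B)): A:[] B:[]
After 5 (process(A)): A:[] B:[]
After 6 (send(from=A, to=B, msg='resp')): A:[] B:[resp]
After 7 (send(from=B, to=A, msg='req')): A:[req] B:[resp]
After 8 (send(from=B, to=A, msg='ok')): A:[req,ok] B:[resp]
After 9 (process(A)): A:[ok] B:[resp]
After 10 (process(A)): A:[] B:[resp]
After 11 (send(from=B, to=A, msg='start')): A:[start] B:[resp]
After 12 (send(from=A, to=B, msg='final')): A:[start] B:[resp,final]
After 13 (process(B)): A:[start] B:[final]

Answer: resp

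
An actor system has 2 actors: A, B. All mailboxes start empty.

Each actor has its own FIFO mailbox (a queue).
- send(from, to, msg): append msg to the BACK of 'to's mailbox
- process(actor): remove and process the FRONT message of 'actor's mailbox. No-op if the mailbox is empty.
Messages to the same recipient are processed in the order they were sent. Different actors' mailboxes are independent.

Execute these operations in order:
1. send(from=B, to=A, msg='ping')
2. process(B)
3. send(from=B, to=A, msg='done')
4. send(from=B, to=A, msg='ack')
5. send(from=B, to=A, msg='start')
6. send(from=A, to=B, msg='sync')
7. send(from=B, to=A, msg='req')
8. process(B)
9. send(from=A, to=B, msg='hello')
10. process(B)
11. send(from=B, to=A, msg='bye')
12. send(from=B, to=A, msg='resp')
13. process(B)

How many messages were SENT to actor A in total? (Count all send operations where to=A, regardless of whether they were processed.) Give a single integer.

Answer: 7

Derivation:
After 1 (send(from=B, to=A, msg='ping')): A:[ping] B:[]
After 2 (process(B)): A:[ping] B:[]
After 3 (send(from=B, to=A, msg='done')): A:[ping,done] B:[]
After 4 (send(from=B, to=A, msg='ack')): A:[ping,done,ack] B:[]
After 5 (send(from=B, to=A, msg='start')): A:[ping,done,ack,start] B:[]
After 6 (send(from=A, to=B, msg='sync')): A:[ping,done,ack,start] B:[sync]
After 7 (send(from=B, to=A, msg='req')): A:[ping,done,ack,start,req] B:[sync]
After 8 (process(B)): A:[ping,done,ack,start,req] B:[]
After 9 (send(from=A, to=B, msg='hello')): A:[ping,done,ack,start,req] B:[hello]
After 10 (process(B)): A:[ping,done,ack,start,req] B:[]
After 11 (send(from=B, to=A, msg='bye')): A:[ping,done,ack,start,req,bye] B:[]
After 12 (send(from=B, to=A, msg='resp')): A:[ping,done,ack,start,req,bye,resp] B:[]
After 13 (process(B)): A:[ping,done,ack,start,req,bye,resp] B:[]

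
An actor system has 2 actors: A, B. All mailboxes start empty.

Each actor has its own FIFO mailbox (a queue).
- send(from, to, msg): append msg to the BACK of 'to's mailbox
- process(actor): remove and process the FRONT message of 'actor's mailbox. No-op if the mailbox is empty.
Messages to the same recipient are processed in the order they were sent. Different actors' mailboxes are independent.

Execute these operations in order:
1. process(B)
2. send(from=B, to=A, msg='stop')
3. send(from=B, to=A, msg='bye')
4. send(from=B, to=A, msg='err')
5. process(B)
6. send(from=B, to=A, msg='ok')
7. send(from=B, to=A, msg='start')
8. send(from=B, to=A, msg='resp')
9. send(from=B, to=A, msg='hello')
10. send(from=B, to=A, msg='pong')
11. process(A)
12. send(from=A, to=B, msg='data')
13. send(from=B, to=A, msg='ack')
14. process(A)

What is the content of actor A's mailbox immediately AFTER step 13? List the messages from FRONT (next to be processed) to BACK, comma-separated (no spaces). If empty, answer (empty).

After 1 (process(B)): A:[] B:[]
After 2 (send(from=B, to=A, msg='stop')): A:[stop] B:[]
After 3 (send(from=B, to=A, msg='bye')): A:[stop,bye] B:[]
After 4 (send(from=B, to=A, msg='err')): A:[stop,bye,err] B:[]
After 5 (process(B)): A:[stop,bye,err] B:[]
After 6 (send(from=B, to=A, msg='ok')): A:[stop,bye,err,ok] B:[]
After 7 (send(from=B, to=A, msg='start')): A:[stop,bye,err,ok,start] B:[]
After 8 (send(from=B, to=A, msg='resp')): A:[stop,bye,err,ok,start,resp] B:[]
After 9 (send(from=B, to=A, msg='hello')): A:[stop,bye,err,ok,start,resp,hello] B:[]
After 10 (send(from=B, to=A, msg='pong')): A:[stop,bye,err,ok,start,resp,hello,pong] B:[]
After 11 (process(A)): A:[bye,err,ok,start,resp,hello,pong] B:[]
After 12 (send(from=A, to=B, msg='data')): A:[bye,err,ok,start,resp,hello,pong] B:[data]
After 13 (send(from=B, to=A, msg='ack')): A:[bye,err,ok,start,resp,hello,pong,ack] B:[data]

bye,err,ok,start,resp,hello,pong,ack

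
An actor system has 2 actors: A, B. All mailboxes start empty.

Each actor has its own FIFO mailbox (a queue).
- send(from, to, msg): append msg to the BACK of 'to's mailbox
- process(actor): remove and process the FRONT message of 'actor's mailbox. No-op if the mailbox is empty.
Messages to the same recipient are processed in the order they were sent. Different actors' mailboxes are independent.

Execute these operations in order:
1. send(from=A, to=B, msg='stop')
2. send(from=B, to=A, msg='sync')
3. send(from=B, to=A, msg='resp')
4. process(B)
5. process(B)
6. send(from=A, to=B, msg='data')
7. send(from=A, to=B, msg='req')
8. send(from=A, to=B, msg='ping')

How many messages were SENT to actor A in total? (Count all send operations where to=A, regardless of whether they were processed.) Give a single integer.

After 1 (send(from=A, to=B, msg='stop')): A:[] B:[stop]
After 2 (send(from=B, to=A, msg='sync')): A:[sync] B:[stop]
After 3 (send(from=B, to=A, msg='resp')): A:[sync,resp] B:[stop]
After 4 (process(B)): A:[sync,resp] B:[]
After 5 (process(B)): A:[sync,resp] B:[]
After 6 (send(from=A, to=B, msg='data')): A:[sync,resp] B:[data]
After 7 (send(from=A, to=B, msg='req')): A:[sync,resp] B:[data,req]
After 8 (send(from=A, to=B, msg='ping')): A:[sync,resp] B:[data,req,ping]

Answer: 2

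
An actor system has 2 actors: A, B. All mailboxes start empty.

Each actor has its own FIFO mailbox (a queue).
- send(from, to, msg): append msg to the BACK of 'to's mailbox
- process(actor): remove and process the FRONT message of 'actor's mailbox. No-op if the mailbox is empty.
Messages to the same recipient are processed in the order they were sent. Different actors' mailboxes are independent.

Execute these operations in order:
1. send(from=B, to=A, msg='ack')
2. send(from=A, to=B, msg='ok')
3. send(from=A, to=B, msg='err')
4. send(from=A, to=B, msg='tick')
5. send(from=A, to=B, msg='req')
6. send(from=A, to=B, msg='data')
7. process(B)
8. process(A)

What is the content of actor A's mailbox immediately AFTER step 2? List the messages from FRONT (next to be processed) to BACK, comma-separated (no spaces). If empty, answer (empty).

After 1 (send(from=B, to=A, msg='ack')): A:[ack] B:[]
After 2 (send(from=A, to=B, msg='ok')): A:[ack] B:[ok]

ack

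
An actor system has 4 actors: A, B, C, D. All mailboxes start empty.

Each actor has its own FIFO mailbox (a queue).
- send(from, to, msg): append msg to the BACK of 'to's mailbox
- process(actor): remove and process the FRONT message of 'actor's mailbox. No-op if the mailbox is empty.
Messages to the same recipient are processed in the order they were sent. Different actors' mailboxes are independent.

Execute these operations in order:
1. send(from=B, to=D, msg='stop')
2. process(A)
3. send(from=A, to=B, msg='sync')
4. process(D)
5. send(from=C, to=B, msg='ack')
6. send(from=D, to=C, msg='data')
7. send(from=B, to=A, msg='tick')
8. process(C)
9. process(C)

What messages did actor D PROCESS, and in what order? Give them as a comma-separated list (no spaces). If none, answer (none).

Answer: stop

Derivation:
After 1 (send(from=B, to=D, msg='stop')): A:[] B:[] C:[] D:[stop]
After 2 (process(A)): A:[] B:[] C:[] D:[stop]
After 3 (send(from=A, to=B, msg='sync')): A:[] B:[sync] C:[] D:[stop]
After 4 (process(D)): A:[] B:[sync] C:[] D:[]
After 5 (send(from=C, to=B, msg='ack')): A:[] B:[sync,ack] C:[] D:[]
After 6 (send(from=D, to=C, msg='data')): A:[] B:[sync,ack] C:[data] D:[]
After 7 (send(from=B, to=A, msg='tick')): A:[tick] B:[sync,ack] C:[data] D:[]
After 8 (process(C)): A:[tick] B:[sync,ack] C:[] D:[]
After 9 (process(C)): A:[tick] B:[sync,ack] C:[] D:[]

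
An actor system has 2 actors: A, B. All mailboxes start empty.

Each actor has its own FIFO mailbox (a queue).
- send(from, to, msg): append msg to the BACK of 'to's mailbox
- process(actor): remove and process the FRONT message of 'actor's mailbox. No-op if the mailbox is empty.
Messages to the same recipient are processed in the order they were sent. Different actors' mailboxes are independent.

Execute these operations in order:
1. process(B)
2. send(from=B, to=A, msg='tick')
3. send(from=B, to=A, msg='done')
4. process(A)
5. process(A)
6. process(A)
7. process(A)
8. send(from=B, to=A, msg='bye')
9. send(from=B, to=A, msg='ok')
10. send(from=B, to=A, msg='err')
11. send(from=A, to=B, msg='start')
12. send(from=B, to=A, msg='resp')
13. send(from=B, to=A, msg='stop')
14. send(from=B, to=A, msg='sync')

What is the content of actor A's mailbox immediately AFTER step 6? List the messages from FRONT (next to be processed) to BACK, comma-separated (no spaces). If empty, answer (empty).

After 1 (process(B)): A:[] B:[]
After 2 (send(from=B, to=A, msg='tick')): A:[tick] B:[]
After 3 (send(from=B, to=A, msg='done')): A:[tick,done] B:[]
After 4 (process(A)): A:[done] B:[]
After 5 (process(A)): A:[] B:[]
After 6 (process(A)): A:[] B:[]

(empty)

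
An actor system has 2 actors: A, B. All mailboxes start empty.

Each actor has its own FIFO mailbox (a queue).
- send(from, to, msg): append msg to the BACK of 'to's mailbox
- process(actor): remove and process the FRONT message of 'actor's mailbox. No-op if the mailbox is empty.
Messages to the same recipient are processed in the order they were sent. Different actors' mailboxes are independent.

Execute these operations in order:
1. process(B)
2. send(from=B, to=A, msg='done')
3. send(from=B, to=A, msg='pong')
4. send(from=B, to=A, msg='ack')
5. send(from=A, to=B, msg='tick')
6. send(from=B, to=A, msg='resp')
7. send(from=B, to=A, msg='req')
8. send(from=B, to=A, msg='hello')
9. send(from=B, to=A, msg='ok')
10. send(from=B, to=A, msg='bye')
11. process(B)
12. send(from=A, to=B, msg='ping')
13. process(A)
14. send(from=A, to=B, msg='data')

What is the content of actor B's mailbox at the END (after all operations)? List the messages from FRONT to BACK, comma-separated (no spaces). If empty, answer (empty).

Answer: ping,data

Derivation:
After 1 (process(B)): A:[] B:[]
After 2 (send(from=B, to=A, msg='done')): A:[done] B:[]
After 3 (send(from=B, to=A, msg='pong')): A:[done,pong] B:[]
After 4 (send(from=B, to=A, msg='ack')): A:[done,pong,ack] B:[]
After 5 (send(from=A, to=B, msg='tick')): A:[done,pong,ack] B:[tick]
After 6 (send(from=B, to=A, msg='resp')): A:[done,pong,ack,resp] B:[tick]
After 7 (send(from=B, to=A, msg='req')): A:[done,pong,ack,resp,req] B:[tick]
After 8 (send(from=B, to=A, msg='hello')): A:[done,pong,ack,resp,req,hello] B:[tick]
After 9 (send(from=B, to=A, msg='ok')): A:[done,pong,ack,resp,req,hello,ok] B:[tick]
After 10 (send(from=B, to=A, msg='bye')): A:[done,pong,ack,resp,req,hello,ok,bye] B:[tick]
After 11 (process(B)): A:[done,pong,ack,resp,req,hello,ok,bye] B:[]
After 12 (send(from=A, to=B, msg='ping')): A:[done,pong,ack,resp,req,hello,ok,bye] B:[ping]
After 13 (process(A)): A:[pong,ack,resp,req,hello,ok,bye] B:[ping]
After 14 (send(from=A, to=B, msg='data')): A:[pong,ack,resp,req,hello,ok,bye] B:[ping,data]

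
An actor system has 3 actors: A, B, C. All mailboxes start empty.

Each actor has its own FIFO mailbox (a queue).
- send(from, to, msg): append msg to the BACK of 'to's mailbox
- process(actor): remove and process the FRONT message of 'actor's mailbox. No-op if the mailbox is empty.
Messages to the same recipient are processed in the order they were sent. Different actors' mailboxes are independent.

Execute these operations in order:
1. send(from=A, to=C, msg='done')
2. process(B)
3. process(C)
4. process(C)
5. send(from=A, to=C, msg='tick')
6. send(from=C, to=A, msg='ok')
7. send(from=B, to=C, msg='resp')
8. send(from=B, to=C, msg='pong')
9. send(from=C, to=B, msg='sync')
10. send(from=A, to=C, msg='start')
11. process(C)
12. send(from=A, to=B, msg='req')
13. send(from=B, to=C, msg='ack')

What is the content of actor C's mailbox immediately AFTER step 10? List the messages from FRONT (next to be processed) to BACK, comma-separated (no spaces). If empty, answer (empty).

After 1 (send(from=A, to=C, msg='done')): A:[] B:[] C:[done]
After 2 (process(B)): A:[] B:[] C:[done]
After 3 (process(C)): A:[] B:[] C:[]
After 4 (process(C)): A:[] B:[] C:[]
After 5 (send(from=A, to=C, msg='tick')): A:[] B:[] C:[tick]
After 6 (send(from=C, to=A, msg='ok')): A:[ok] B:[] C:[tick]
After 7 (send(from=B, to=C, msg='resp')): A:[ok] B:[] C:[tick,resp]
After 8 (send(from=B, to=C, msg='pong')): A:[ok] B:[] C:[tick,resp,pong]
After 9 (send(from=C, to=B, msg='sync')): A:[ok] B:[sync] C:[tick,resp,pong]
After 10 (send(from=A, to=C, msg='start')): A:[ok] B:[sync] C:[tick,resp,pong,start]

tick,resp,pong,start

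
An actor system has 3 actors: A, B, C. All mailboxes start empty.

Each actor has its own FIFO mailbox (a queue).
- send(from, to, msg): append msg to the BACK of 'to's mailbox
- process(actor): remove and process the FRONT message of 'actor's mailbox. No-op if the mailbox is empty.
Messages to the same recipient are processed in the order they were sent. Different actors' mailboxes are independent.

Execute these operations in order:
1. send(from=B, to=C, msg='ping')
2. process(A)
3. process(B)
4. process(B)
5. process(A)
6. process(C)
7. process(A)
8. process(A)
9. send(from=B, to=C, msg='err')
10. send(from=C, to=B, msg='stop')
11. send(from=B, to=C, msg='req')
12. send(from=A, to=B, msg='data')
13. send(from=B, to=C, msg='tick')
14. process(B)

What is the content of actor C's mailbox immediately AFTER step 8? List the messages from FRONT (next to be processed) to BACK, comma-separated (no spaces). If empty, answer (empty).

After 1 (send(from=B, to=C, msg='ping')): A:[] B:[] C:[ping]
After 2 (process(A)): A:[] B:[] C:[ping]
After 3 (process(B)): A:[] B:[] C:[ping]
After 4 (process(B)): A:[] B:[] C:[ping]
After 5 (process(A)): A:[] B:[] C:[ping]
After 6 (process(C)): A:[] B:[] C:[]
After 7 (process(A)): A:[] B:[] C:[]
After 8 (process(A)): A:[] B:[] C:[]

(empty)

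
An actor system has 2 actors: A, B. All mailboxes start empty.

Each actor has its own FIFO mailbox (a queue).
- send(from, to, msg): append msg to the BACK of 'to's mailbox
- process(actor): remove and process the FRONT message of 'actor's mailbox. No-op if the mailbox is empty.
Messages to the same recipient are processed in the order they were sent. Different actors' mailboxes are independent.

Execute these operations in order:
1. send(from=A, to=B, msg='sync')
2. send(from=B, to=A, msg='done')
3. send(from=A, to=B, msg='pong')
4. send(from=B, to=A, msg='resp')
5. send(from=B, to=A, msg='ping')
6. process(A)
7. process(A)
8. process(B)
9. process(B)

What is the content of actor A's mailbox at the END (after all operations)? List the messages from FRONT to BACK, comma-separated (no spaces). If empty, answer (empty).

Answer: ping

Derivation:
After 1 (send(from=A, to=B, msg='sync')): A:[] B:[sync]
After 2 (send(from=B, to=A, msg='done')): A:[done] B:[sync]
After 3 (send(from=A, to=B, msg='pong')): A:[done] B:[sync,pong]
After 4 (send(from=B, to=A, msg='resp')): A:[done,resp] B:[sync,pong]
After 5 (send(from=B, to=A, msg='ping')): A:[done,resp,ping] B:[sync,pong]
After 6 (process(A)): A:[resp,ping] B:[sync,pong]
After 7 (process(A)): A:[ping] B:[sync,pong]
After 8 (process(B)): A:[ping] B:[pong]
After 9 (process(B)): A:[ping] B:[]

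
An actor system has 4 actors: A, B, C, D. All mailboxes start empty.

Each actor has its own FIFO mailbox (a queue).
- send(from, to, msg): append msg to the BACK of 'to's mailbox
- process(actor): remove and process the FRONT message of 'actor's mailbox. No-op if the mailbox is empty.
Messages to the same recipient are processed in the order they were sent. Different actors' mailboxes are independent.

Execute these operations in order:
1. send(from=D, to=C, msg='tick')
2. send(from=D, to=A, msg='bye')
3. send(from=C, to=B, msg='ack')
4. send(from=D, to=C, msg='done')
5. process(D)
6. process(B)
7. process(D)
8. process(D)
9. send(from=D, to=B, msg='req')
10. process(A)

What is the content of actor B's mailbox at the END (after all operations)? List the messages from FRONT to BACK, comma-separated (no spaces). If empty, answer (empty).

After 1 (send(from=D, to=C, msg='tick')): A:[] B:[] C:[tick] D:[]
After 2 (send(from=D, to=A, msg='bye')): A:[bye] B:[] C:[tick] D:[]
After 3 (send(from=C, to=B, msg='ack')): A:[bye] B:[ack] C:[tick] D:[]
After 4 (send(from=D, to=C, msg='done')): A:[bye] B:[ack] C:[tick,done] D:[]
After 5 (process(D)): A:[bye] B:[ack] C:[tick,done] D:[]
After 6 (process(B)): A:[bye] B:[] C:[tick,done] D:[]
After 7 (process(D)): A:[bye] B:[] C:[tick,done] D:[]
After 8 (process(D)): A:[bye] B:[] C:[tick,done] D:[]
After 9 (send(from=D, to=B, msg='req')): A:[bye] B:[req] C:[tick,done] D:[]
After 10 (process(A)): A:[] B:[req] C:[tick,done] D:[]

Answer: req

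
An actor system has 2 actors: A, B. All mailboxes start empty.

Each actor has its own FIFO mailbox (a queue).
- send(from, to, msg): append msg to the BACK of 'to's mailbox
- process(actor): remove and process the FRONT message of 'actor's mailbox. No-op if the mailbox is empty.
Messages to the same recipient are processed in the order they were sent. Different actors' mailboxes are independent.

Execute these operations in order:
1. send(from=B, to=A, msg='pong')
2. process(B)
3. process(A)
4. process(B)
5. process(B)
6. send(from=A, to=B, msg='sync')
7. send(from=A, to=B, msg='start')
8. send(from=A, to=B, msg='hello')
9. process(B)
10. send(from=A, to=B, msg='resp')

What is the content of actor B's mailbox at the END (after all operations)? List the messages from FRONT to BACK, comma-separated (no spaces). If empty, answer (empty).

Answer: start,hello,resp

Derivation:
After 1 (send(from=B, to=A, msg='pong')): A:[pong] B:[]
After 2 (process(B)): A:[pong] B:[]
After 3 (process(A)): A:[] B:[]
After 4 (process(B)): A:[] B:[]
After 5 (process(B)): A:[] B:[]
After 6 (send(from=A, to=B, msg='sync')): A:[] B:[sync]
After 7 (send(from=A, to=B, msg='start')): A:[] B:[sync,start]
After 8 (send(from=A, to=B, msg='hello')): A:[] B:[sync,start,hello]
After 9 (process(B)): A:[] B:[start,hello]
After 10 (send(from=A, to=B, msg='resp')): A:[] B:[start,hello,resp]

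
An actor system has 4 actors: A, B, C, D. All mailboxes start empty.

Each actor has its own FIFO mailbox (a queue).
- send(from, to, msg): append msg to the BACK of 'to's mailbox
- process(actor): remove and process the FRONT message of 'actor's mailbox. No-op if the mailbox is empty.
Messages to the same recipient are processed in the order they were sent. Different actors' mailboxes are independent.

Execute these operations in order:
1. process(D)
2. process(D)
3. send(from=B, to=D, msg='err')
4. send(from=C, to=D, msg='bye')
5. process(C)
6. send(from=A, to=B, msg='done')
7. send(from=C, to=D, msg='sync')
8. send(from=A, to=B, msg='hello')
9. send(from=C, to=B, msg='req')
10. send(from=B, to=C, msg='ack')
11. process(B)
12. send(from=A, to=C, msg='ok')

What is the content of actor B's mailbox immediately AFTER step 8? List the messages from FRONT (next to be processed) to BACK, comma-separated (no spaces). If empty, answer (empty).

After 1 (process(D)): A:[] B:[] C:[] D:[]
After 2 (process(D)): A:[] B:[] C:[] D:[]
After 3 (send(from=B, to=D, msg='err')): A:[] B:[] C:[] D:[err]
After 4 (send(from=C, to=D, msg='bye')): A:[] B:[] C:[] D:[err,bye]
After 5 (process(C)): A:[] B:[] C:[] D:[err,bye]
After 6 (send(from=A, to=B, msg='done')): A:[] B:[done] C:[] D:[err,bye]
After 7 (send(from=C, to=D, msg='sync')): A:[] B:[done] C:[] D:[err,bye,sync]
After 8 (send(from=A, to=B, msg='hello')): A:[] B:[done,hello] C:[] D:[err,bye,sync]

done,hello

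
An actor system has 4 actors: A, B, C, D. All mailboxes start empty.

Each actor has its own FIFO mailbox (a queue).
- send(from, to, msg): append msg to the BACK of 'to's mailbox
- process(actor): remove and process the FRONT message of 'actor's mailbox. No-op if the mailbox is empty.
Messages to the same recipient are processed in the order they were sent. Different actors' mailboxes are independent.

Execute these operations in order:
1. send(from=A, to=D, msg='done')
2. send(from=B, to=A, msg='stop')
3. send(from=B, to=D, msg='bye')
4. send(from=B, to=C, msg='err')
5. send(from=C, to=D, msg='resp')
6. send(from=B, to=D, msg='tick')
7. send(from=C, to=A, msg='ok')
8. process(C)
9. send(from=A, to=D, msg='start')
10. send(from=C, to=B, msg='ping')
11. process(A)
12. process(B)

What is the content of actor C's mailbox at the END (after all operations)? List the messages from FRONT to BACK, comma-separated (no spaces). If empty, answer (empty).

Answer: (empty)

Derivation:
After 1 (send(from=A, to=D, msg='done')): A:[] B:[] C:[] D:[done]
After 2 (send(from=B, to=A, msg='stop')): A:[stop] B:[] C:[] D:[done]
After 3 (send(from=B, to=D, msg='bye')): A:[stop] B:[] C:[] D:[done,bye]
After 4 (send(from=B, to=C, msg='err')): A:[stop] B:[] C:[err] D:[done,bye]
After 5 (send(from=C, to=D, msg='resp')): A:[stop] B:[] C:[err] D:[done,bye,resp]
After 6 (send(from=B, to=D, msg='tick')): A:[stop] B:[] C:[err] D:[done,bye,resp,tick]
After 7 (send(from=C, to=A, msg='ok')): A:[stop,ok] B:[] C:[err] D:[done,bye,resp,tick]
After 8 (process(C)): A:[stop,ok] B:[] C:[] D:[done,bye,resp,tick]
After 9 (send(from=A, to=D, msg='start')): A:[stop,ok] B:[] C:[] D:[done,bye,resp,tick,start]
After 10 (send(from=C, to=B, msg='ping')): A:[stop,ok] B:[ping] C:[] D:[done,bye,resp,tick,start]
After 11 (process(A)): A:[ok] B:[ping] C:[] D:[done,bye,resp,tick,start]
After 12 (process(B)): A:[ok] B:[] C:[] D:[done,bye,resp,tick,start]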